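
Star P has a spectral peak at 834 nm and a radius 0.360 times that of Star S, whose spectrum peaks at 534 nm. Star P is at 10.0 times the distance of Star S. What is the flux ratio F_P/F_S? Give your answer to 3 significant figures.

2.18×10^-4

Wien's law: T_P/T_S = λ_S/λ_P = 534/834 = 0.6403.
L_P/L_S = (R_P/R_S)²(T_P/T_S)⁴ = (0.360)²(0.6403)⁴ = 0.02178.
F_P/F_S = (L_P/L_S)/(d_P/d_S)² = 0.02178/(10.0)² = 2.178×10^-4.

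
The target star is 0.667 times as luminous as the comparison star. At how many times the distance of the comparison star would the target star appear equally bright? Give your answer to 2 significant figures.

0.82

Equal flux requires L_t/d_t² = L_c/d_c², so d_t/d_c = √(L_t/L_c)
= √(0.667) = 0.8167.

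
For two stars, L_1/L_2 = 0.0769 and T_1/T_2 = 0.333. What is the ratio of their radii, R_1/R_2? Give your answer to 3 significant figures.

2.50

L ∝ R²T⁴ gives R ∝ √L / T², so
R_1/R_2 = √(0.0769) / (0.333)² = 0.2773 / 0.1109 = 2.501.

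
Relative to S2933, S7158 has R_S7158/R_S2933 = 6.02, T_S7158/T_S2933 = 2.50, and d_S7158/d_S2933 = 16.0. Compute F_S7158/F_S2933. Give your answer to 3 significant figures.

5.53

L_S7158/L_S2933 = (R_S7158/R_S2933)²(T_S7158/T_S2933)⁴ = (6.02)² × (2.50)⁴ = 1416.
F_S7158/F_S2933 = (L_S7158/L_S2933)/(d_S7158/d_S2933)² = 1416 / (16.0)² = 5.530.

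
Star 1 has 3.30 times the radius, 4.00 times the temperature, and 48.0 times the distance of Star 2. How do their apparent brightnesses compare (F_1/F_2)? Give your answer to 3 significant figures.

L_1/L_2 = (R_1/R_2)²(T_1/T_2)⁴ = (3.30)² × (4.00)⁴ = 2788.
F_1/F_2 = (L_1/L_2)/(d_1/d_2)² = 2788 / (48.0)² = 1.210.

1.21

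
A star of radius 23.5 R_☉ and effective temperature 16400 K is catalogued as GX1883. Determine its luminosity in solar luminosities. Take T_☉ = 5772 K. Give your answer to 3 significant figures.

L/L_☉ = (R/R_☉)² (T/T_☉)⁴ = (23.5)² × (16400/5772)⁴
       = 552.2 × (2.841)⁴ = 552.2 × 65.17 = 3.599×10^4.

3.60×10^4 solar luminosities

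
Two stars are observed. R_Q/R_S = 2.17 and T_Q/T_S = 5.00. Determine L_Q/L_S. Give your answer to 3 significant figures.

From the Stefan–Boltzmann law, L ∝ R²T⁴, so
L_Q/L_S = (R_Q/R_S)² (T_Q/T_S)⁴ = (2.17)² × (5.00)⁴ = 4.709 × 625.0 = 2943.

2.94×10^3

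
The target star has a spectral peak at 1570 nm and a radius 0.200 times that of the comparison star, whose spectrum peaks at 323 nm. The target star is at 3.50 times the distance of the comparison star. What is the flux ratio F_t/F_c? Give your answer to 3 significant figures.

5.85×10^-6

Wien's law: T_t/T_c = λ_c/λ_t = 323/1570 = 0.2057.
L_t/L_c = (R_t/R_c)²(T_t/T_c)⁴ = (0.200)²(0.2057)⁴ = 7.166×10^-5.
F_t/F_c = (L_t/L_c)/(d_t/d_c)² = 7.166×10^-5/(3.50)² = 5.850×10^-6.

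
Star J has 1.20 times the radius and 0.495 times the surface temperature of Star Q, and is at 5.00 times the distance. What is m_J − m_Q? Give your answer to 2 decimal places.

6.15

L_J/L_Q = (1.20)²(0.495)⁴ = 0.08645.
F_J/F_Q = (L_J/L_Q)/(d_J/d_Q)² = 0.08645/25.00 = 0.003458.
m_J − m_Q = −2.5 log₁₀(0.003458) = 6.15.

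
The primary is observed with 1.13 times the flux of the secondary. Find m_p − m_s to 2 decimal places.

-0.13

m_p − m_s = −2.5 log₁₀(F_p/F_s) = −2.5 log₁₀(1.13) = −2.5 × (0.053) = -0.133.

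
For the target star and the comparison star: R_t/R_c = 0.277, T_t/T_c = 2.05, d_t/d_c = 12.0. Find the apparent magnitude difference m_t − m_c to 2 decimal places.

L_t/L_c = (0.277)²(2.05)⁴ = 1.355.
F_t/F_c = (L_t/L_c)/(d_t/d_c)² = 1.355/144.0 = 0.009410.
m_t − m_c = −2.5 log₁₀(0.009410) = 5.07.

5.07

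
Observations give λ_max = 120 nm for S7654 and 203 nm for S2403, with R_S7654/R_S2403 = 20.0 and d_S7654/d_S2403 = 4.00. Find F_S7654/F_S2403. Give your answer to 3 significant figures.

Wien's law: T_S7654/T_S2403 = λ_S2403/λ_S7654 = 203/120 = 1.692.
L_S7654/L_S2403 = (R_S7654/R_S2403)²(T_S7654/T_S2403)⁴ = (20.0)²(1.692)⁴ = 3276.
F_S7654/F_S2403 = (L_S7654/L_S2403)/(d_S7654/d_S2403)² = 3276/(4.00)² = 204.7.

205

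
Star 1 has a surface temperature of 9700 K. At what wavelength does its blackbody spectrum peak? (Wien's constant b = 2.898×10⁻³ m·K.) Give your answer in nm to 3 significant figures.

299 nm

λ_max = b/T = 2.898×10⁻³ / 9700 = 2.99×10^-7 m = 298.8 nm.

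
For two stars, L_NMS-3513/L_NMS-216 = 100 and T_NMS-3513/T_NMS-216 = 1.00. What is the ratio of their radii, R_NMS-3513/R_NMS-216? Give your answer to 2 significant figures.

L ∝ R²T⁴ gives R ∝ √L / T², so
R_NMS-3513/R_NMS-216 = √(100) / (1.00)² = 10.00 / 1.000 = 10.00.

10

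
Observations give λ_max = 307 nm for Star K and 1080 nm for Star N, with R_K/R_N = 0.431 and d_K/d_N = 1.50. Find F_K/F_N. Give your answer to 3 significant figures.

12.6

Wien's law: T_K/T_N = λ_N/λ_K = 1080/307 = 3.518.
L_K/L_N = (R_K/R_N)²(T_K/T_N)⁴ = (0.431)²(3.518)⁴ = 28.45.
F_K/F_N = (L_K/L_N)/(d_K/d_N)² = 28.45/(1.50)² = 12.64.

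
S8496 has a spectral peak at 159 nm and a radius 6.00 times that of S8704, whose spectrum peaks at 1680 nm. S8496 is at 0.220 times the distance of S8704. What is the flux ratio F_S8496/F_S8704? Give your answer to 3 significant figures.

Wien's law: T_S8496/T_S8704 = λ_S8704/λ_S8496 = 1680/159 = 10.57.
L_S8496/L_S8704 = (R_S8496/R_S8704)²(T_S8496/T_S8704)⁴ = (6.00)²(10.57)⁴ = 4.487×10^5.
F_S8496/F_S8704 = (L_S8496/L_S8704)/(d_S8496/d_S8704)² = 4.487×10^5/(0.220)² = 9.271×10^6.

9.27×10^6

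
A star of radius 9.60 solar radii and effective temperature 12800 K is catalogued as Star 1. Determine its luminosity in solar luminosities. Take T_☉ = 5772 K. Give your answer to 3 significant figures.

L/L_☉ = (R/R_☉)² (T/T_☉)⁴ = (9.60)² × (12800/5772)⁴
       = 92.16 × (2.218)⁴ = 92.16 × 24.18 = 2229.

2.23×10^3 solar luminosities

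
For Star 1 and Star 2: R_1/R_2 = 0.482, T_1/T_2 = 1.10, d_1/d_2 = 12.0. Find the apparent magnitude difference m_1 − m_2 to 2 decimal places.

6.57

L_1/L_2 = (0.482)²(1.10)⁴ = 0.3401.
F_1/F_2 = (L_1/L_2)/(d_1/d_2)² = 0.3401/144.0 = 0.002362.
m_1 − m_2 = −2.5 log₁₀(0.002362) = 6.57.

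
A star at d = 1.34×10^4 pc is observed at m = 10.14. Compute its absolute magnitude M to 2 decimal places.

M = m − 5 log₁₀(d/10 pc) = 10.14 − 5 log₁₀(1.34×10^4/10)
  = 10.14 − 5 × 3.127 = 10.14 − 15.64 = -5.50.

-5.50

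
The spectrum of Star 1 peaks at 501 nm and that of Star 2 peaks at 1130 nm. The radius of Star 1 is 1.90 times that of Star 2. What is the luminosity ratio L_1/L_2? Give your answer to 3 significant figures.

93.4

Wien's law gives T ∝ 1/λ_max, so T_1/T_2 = λ_2/λ_1 = 1130/501 = 2.255.
Then L ∝ R²T⁴ gives L_1/L_2 = (1.90)² × (2.255)⁴ = 3.610 × 25.88 = 93.43.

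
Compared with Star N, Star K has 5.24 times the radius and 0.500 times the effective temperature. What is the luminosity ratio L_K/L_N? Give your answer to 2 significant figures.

1.7

From the Stefan–Boltzmann law, L ∝ R²T⁴, so
L_K/L_N = (R_K/R_N)² (T_K/T_N)⁴ = (5.24)² × (0.500)⁴ = 27.46 × 0.06250 = 1.716.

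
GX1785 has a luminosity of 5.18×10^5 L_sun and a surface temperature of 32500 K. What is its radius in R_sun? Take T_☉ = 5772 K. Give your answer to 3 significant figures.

22.7 R_sun

R/R_☉ = √(L/L_☉) / (T/T_☉)² = √(5.18×10^5) / (5.631)²
       = 719.7 / 31.70 = 22.70.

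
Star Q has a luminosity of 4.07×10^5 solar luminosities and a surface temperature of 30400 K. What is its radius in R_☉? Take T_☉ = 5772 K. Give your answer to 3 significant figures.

23.0 R_☉

R/R_☉ = √(L/L_☉) / (T/T_☉)² = √(4.07×10^5) / (5.267)²
       = 638.0 / 27.74 = 23.00.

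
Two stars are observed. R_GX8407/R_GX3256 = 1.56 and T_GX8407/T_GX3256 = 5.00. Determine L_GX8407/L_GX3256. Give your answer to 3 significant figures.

1.52×10^3

From the Stefan–Boltzmann law, L ∝ R²T⁴, so
L_GX8407/L_GX3256 = (R_GX8407/R_GX3256)² (T_GX8407/T_GX3256)⁴ = (1.56)² × (5.00)⁴ = 2.434 × 625.0 = 1521.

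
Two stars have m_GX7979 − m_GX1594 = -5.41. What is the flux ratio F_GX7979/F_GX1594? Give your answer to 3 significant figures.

146

F_GX7979/F_GX1594 = 10^(−(m_GX7979 − m_GX1594)/2.5) = 10^(5.41/2.5) = 10^2.164 = 145.9.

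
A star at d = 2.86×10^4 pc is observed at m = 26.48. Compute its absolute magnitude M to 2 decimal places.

M = m − 5 log₁₀(d/10 pc) = 26.48 − 5 log₁₀(2.86×10^4/10)
  = 26.48 − 5 × 3.456 = 26.48 − 17.28 = 9.20.

9.20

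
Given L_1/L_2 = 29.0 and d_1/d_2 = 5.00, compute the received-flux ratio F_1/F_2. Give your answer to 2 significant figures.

F = L/(4πd²), so F_1/F_2 = (L_1/L_2) / (d_1/d_2)²
= 29.0 / (5.00)² = 29.0 / 25.00 = 1.160.

1.2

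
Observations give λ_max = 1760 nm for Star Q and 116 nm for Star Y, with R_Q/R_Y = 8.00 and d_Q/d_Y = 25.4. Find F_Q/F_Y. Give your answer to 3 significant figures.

Wien's law: T_Q/T_Y = λ_Y/λ_Q = 116/1760 = 0.06591.
L_Q/L_Y = (R_Q/R_Y)²(T_Q/T_Y)⁴ = (8.00)²(0.06591)⁴ = 0.001208.
F_Q/F_Y = (L_Q/L_Y)/(d_Q/d_Y)² = 0.001208/(25.4)² = 1.872×10^-6.

1.87×10^-6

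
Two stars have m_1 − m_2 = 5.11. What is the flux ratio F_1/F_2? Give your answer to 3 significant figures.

F_1/F_2 = 10^(−(m_1 − m_2)/2.5) = 10^(-5.11/2.5) = 10^-2.044 = 0.009036.

0.00904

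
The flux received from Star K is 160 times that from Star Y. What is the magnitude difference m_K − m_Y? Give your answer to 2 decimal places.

-5.51

m_K − m_Y = −2.5 log₁₀(F_K/F_Y) = −2.5 log₁₀(160) = −2.5 × (2.204) = -5.510.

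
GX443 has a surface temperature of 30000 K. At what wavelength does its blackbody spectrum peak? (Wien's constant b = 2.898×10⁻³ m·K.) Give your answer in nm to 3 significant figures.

λ_max = b/T = 2.898×10⁻³ / 30000 = 9.66×10^-8 m = 96.60 nm.

96.6 nm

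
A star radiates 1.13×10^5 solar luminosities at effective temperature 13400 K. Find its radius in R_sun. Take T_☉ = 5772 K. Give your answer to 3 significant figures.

R/R_☉ = √(L/L_☉) / (T/T_☉)² = √(1.13×10^5) / (2.322)²
       = 336.2 / 5.390 = 62.37.

62.4 R_sun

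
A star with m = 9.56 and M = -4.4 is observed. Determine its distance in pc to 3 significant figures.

6.19×10^3 pc

m − M = 5 log₁₀(d/10 pc)
9.56 − (-4.4) = 13.96 = 5 log₁₀(d/10)
d = 10 × 10^(13.96/5) = 10 × 10^2.792 = 6194 pc.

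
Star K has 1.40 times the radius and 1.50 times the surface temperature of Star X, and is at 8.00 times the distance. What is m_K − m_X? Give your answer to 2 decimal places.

2.02

L_K/L_X = (1.40)²(1.50)⁴ = 9.922.
F_K/F_X = (L_K/L_X)/(d_K/d_X)² = 9.922/64.00 = 0.1550.
m_K − m_X = −2.5 log₁₀(0.1550) = 2.02.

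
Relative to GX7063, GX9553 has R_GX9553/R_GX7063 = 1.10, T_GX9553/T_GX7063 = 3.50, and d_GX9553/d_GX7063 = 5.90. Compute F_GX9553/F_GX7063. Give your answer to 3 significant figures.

L_GX9553/L_GX7063 = (R_GX9553/R_GX7063)²(T_GX9553/T_GX7063)⁴ = (1.10)² × (3.50)⁴ = 181.6.
F_GX9553/F_GX7063 = (L_GX9553/L_GX7063)/(d_GX9553/d_GX7063)² = 181.6 / (5.90)² = 5.216.

5.22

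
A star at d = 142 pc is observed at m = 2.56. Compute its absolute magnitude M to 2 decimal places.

-3.20

M = m − 5 log₁₀(d/10 pc) = 2.56 − 5 log₁₀(142/10)
  = 2.56 − 5 × 1.152 = 2.56 − 5.76 = -3.20.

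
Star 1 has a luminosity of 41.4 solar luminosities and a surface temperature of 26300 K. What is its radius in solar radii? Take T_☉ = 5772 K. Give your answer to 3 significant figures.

0.310 solar radii

R/R_☉ = √(L/L_☉) / (T/T_☉)² = √(41.4) / (4.556)²
       = 6.434 / 20.76 = 0.3099.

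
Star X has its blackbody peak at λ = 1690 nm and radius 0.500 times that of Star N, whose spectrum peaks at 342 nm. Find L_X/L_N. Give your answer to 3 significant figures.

4.19×10^-4

Wien's law gives T ∝ 1/λ_max, so T_X/T_N = λ_N/λ_X = 342/1690 = 0.2024.
Then L ∝ R²T⁴ gives L_X/L_N = (0.500)² × (0.2024)⁴ = 0.2500 × 0.001677 = 4.193×10^-4.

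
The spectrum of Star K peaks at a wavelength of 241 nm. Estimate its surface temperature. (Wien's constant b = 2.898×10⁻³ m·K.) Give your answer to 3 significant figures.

1.20×10^4 K

T = b/λ_max = 2.898×10⁻³ / (241×10⁻⁹) = 1.202×10^4 K.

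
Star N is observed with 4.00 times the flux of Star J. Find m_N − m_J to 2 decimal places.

m_N − m_J = −2.5 log₁₀(F_N/F_J) = −2.5 log₁₀(4.00) = −2.5 × (0.602) = -1.505.

-1.51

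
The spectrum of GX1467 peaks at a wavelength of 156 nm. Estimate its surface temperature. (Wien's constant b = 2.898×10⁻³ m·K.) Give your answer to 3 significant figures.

T = b/λ_max = 2.898×10⁻³ / (156×10⁻⁹) = 1.858×10^4 K.

1.86×10^4 K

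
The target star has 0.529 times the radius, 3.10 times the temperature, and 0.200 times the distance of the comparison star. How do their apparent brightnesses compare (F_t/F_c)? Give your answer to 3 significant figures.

646

L_t/L_c = (R_t/R_c)²(T_t/T_c)⁴ = (0.529)² × (3.10)⁴ = 25.84.
F_t/F_c = (L_t/L_c)/(d_t/d_c)² = 25.84 / (0.200)² = 646.1.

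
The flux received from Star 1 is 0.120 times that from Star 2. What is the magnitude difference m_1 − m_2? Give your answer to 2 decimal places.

2.30

m_1 − m_2 = −2.5 log₁₀(F_1/F_2) = −2.5 log₁₀(0.120) = −2.5 × (-0.921) = 2.302.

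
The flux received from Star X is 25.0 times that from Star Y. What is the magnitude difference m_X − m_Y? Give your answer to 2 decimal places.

m_X − m_Y = −2.5 log₁₀(F_X/F_Y) = −2.5 log₁₀(25.0) = −2.5 × (1.398) = -3.495.

-3.49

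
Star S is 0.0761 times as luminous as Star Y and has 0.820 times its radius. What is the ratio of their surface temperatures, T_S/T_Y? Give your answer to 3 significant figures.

L ∝ R²T⁴ gives T ∝ (L/R²)^(1/4), so
T_S/T_Y = (0.0761 / 0.820²)^(1/4) = (0.1132)^(1/4) = 0.5800.

0.580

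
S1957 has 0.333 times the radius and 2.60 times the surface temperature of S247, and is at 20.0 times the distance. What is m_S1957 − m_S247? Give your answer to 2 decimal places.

L_S1957/L_S247 = (0.333)²(2.60)⁴ = 5.067.
F_S1957/F_S247 = (L_S1957/L_S247)/(d_S1957/d_S247)² = 5.067/400.0 = 0.01267.
m_S1957 − m_S247 = −2.5 log₁₀(0.01267) = 4.74.

4.74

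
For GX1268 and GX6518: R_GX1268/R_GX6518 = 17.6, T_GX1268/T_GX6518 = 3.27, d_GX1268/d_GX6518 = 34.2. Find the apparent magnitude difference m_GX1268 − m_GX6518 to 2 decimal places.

-3.70

L_GX1268/L_GX6518 = (17.6)²(3.27)⁴ = 3.542×10^4.
F_GX1268/F_GX6518 = (L_GX1268/L_GX6518)/(d_GX1268/d_GX6518)² = 3.542×10^4/1170 = 30.28.
m_GX1268 − m_GX6518 = −2.5 log₁₀(30.28) = -3.70.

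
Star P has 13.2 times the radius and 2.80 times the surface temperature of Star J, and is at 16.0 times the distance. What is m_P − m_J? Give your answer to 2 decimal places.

-4.05

L_P/L_J = (13.2)²(2.80)⁴ = 1.071×10^4.
F_P/F_J = (L_P/L_J)/(d_P/d_J)² = 1.071×10^4/256.0 = 41.84.
m_P − m_J = −2.5 log₁₀(41.84) = -4.05.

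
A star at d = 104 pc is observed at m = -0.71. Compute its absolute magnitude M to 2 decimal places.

M = m − 5 log₁₀(d/10 pc) = -0.71 − 5 log₁₀(104/10)
  = -0.71 − 5 × 1.017 = -0.71 − 5.09 = -5.80.

-5.80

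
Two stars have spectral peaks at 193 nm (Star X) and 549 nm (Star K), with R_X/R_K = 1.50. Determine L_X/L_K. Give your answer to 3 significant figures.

Wien's law gives T ∝ 1/λ_max, so T_X/T_K = λ_K/λ_X = 549/193 = 2.845.
Then L ∝ R²T⁴ gives L_X/L_K = (1.50)² × (2.845)⁴ = 2.250 × 65.47 = 147.3.

147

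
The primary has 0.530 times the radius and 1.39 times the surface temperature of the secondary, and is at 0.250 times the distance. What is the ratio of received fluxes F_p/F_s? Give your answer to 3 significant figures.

L_p/L_s = (R_p/R_s)²(T_p/T_s)⁴ = (0.530)² × (1.39)⁴ = 1.049.
F_p/F_s = (L_p/L_s)/(d_p/d_s)² = 1.049 / (0.250)² = 16.78.

16.8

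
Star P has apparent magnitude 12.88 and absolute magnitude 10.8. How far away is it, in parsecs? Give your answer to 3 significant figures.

m − M = 5 log₁₀(d/10 pc)
12.88 − (10.8) = 2.08 = 5 log₁₀(d/10)
d = 10 × 10^(2.08/5) = 10 × 10^0.416 = 26.06 pc.

26.1 pc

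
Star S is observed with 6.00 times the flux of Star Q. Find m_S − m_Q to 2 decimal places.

-1.95

m_S − m_Q = −2.5 log₁₀(F_S/F_Q) = −2.5 log₁₀(6.00) = −2.5 × (0.778) = -1.945.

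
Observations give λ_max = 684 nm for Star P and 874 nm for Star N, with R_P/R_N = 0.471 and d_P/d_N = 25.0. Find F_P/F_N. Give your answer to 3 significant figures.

Wien's law: T_P/T_N = λ_N/λ_P = 874/684 = 1.278.
L_P/L_N = (R_P/R_N)²(T_P/T_N)⁴ = (0.471)²(1.278)⁴ = 0.5914.
F_P/F_N = (L_P/L_N)/(d_P/d_N)² = 0.5914/(25.0)² = 9.462×10^-4.

9.46×10^-4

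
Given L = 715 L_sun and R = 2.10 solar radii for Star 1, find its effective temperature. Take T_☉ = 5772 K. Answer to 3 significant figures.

2.06×10^4 K

T/T_☉ = (L/L_☉)^(1/4) / (R/R_☉)^(1/2)
T = 5772 × (715)^(1/4) / √(2.10) = 5772 × 5.171 / 1.449 = 2.060×10^4 K.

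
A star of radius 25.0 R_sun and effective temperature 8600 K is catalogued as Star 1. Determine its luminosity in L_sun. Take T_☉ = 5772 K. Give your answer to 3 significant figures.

3.08×10^3 L_sun

L/L_☉ = (R/R_☉)² (T/T_☉)⁴ = (25.0)² × (8600/5772)⁴
       = 625.0 × (1.490)⁴ = 625.0 × 4.928 = 3080.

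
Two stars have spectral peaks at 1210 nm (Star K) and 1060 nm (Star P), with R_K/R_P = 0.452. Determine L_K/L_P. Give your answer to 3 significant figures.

0.120

Wien's law gives T ∝ 1/λ_max, so T_K/T_P = λ_P/λ_K = 1060/1210 = 0.8760.
Then L ∝ R²T⁴ gives L_K/L_P = (0.452)² × (0.8760)⁴ = 0.2043 × 0.5890 = 0.1203.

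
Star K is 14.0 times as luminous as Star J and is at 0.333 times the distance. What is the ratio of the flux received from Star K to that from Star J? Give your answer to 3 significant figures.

F = L/(4πd²), so F_K/F_J = (L_K/L_J) / (d_K/d_J)²
= 14.0 / (0.333)² = 14.0 / 0.1109 = 126.3.

126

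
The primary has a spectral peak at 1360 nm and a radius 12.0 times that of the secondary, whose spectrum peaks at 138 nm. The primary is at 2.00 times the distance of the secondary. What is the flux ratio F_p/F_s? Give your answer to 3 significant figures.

Wien's law: T_p/T_s = λ_s/λ_p = 138/1360 = 0.1015.
L_p/L_s = (R_p/R_s)²(T_p/T_s)⁴ = (12.0)²(0.1015)⁴ = 0.01527.
F_p/F_s = (L_p/L_s)/(d_p/d_s)² = 0.01527/(2.00)² = 0.003816.

0.00382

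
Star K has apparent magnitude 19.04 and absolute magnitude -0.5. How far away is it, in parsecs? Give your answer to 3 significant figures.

m − M = 5 log₁₀(d/10 pc)
19.04 − (-0.5) = 19.54 = 5 log₁₀(d/10)
d = 10 × 10^(19.54/5) = 10 × 10^3.908 = 8.091×10^4 pc.

8.09×10^4 pc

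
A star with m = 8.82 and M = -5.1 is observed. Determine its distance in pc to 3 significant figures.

m − M = 5 log₁₀(d/10 pc)
8.82 − (-5.1) = 13.92 = 5 log₁₀(d/10)
d = 10 × 10^(13.92/5) = 10 × 10^2.784 = 6081 pc.

6.08×10^3 pc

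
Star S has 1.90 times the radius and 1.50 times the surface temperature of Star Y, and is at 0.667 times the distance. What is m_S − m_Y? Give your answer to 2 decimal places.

-4.03

L_S/L_Y = (1.90)²(1.50)⁴ = 18.28.
F_S/F_Y = (L_S/L_Y)/(d_S/d_Y)² = 18.28/0.4449 = 41.08.
m_S − m_Y = −2.5 log₁₀(41.08) = -4.03.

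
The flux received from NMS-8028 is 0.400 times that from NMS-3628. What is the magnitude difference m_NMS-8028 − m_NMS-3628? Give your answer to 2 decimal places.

m_NMS-8028 − m_NMS-3628 = −2.5 log₁₀(F_NMS-8028/F_NMS-3628) = −2.5 log₁₀(0.400) = −2.5 × (-0.398) = 0.995.

0.99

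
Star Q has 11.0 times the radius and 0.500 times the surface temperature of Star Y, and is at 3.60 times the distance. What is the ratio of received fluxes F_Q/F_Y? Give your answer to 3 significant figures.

0.584

L_Q/L_Y = (R_Q/R_Y)²(T_Q/T_Y)⁴ = (11.0)² × (0.500)⁴ = 7.562.
F_Q/F_Y = (L_Q/L_Y)/(d_Q/d_Y)² = 7.562 / (3.60)² = 0.5835.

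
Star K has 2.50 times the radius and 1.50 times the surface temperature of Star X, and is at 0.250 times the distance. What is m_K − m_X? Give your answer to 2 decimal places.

L_K/L_X = (2.50)²(1.50)⁴ = 31.64.
F_K/F_X = (L_K/L_X)/(d_K/d_X)² = 31.64/0.06250 = 506.2.
m_K − m_X = −2.5 log₁₀(506.2) = -6.76.

-6.76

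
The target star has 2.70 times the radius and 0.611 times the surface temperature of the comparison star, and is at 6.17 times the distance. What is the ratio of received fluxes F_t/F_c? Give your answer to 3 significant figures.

0.0267

L_t/L_c = (R_t/R_c)²(T_t/T_c)⁴ = (2.70)² × (0.611)⁴ = 1.016.
F_t/F_c = (L_t/L_c)/(d_t/d_c)² = 1.016 / (6.17)² = 0.02669.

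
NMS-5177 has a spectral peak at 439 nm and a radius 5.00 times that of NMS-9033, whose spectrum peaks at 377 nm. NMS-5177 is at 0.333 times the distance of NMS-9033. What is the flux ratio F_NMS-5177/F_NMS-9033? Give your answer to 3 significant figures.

123

Wien's law: T_NMS-5177/T_NMS-9033 = λ_NMS-9033/λ_NMS-5177 = 377/439 = 0.8588.
L_NMS-5177/L_NMS-9033 = (R_NMS-5177/R_NMS-9033)²(T_NMS-5177/T_NMS-9033)⁴ = (5.00)²(0.8588)⁴ = 13.60.
F_NMS-5177/F_NMS-9033 = (L_NMS-5177/L_NMS-9033)/(d_NMS-5177/d_NMS-9033)² = 13.60/(0.333)² = 122.6.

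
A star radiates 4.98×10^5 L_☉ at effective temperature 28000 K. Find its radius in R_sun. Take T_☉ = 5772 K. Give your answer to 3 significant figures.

30.0 R_sun

R/R_☉ = √(L/L_☉) / (T/T_☉)² = √(4.98×10^5) / (4.851)²
       = 705.7 / 23.53 = 29.99.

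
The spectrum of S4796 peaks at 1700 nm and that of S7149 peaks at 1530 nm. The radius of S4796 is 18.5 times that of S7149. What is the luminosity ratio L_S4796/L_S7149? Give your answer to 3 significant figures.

225

Wien's law gives T ∝ 1/λ_max, so T_S4796/T_S7149 = λ_S7149/λ_S4796 = 1530/1700 = 0.9000.
Then L ∝ R²T⁴ gives L_S4796/L_S7149 = (18.5)² × (0.9000)⁴ = 342.2 × 0.6561 = 224.6.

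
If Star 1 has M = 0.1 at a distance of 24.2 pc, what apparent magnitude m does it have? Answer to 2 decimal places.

m = M + 5 log₁₀(d/10 pc) = 0.1 + 5 log₁₀(24.2/10)
  = 0.1 + 5 × 0.384 = 0.1 + 1.92 = 2.02.

2.02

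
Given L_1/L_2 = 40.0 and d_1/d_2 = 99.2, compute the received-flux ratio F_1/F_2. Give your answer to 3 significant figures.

0.00406

F = L/(4πd²), so F_1/F_2 = (L_1/L_2) / (d_1/d_2)²
= 40.0 / (99.2)² = 40.0 / 9841 = 0.004065.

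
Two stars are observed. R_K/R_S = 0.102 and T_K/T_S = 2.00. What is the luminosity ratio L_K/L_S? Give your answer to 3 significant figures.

0.166

From the Stefan–Boltzmann law, L ∝ R²T⁴, so
L_K/L_S = (R_K/R_S)² (T_K/T_S)⁴ = (0.102)² × (2.00)⁴ = 0.01040 × 16.00 = 0.1665.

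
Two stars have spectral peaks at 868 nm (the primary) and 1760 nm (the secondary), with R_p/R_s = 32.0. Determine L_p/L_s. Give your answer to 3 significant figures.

Wien's law gives T ∝ 1/λ_max, so T_p/T_s = λ_s/λ_p = 1760/868 = 2.028.
Then L ∝ R²T⁴ gives L_p/L_s = (32.0)² × (2.028)⁴ = 1024 × 16.90 = 1.731×10^4.

1.73×10^4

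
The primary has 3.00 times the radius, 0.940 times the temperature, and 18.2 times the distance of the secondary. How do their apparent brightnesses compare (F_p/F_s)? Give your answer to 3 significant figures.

0.0212

L_p/L_s = (R_p/R_s)²(T_p/T_s)⁴ = (3.00)² × (0.940)⁴ = 7.027.
F_p/F_s = (L_p/L_s)/(d_p/d_s)² = 7.027 / (18.2)² = 0.02121.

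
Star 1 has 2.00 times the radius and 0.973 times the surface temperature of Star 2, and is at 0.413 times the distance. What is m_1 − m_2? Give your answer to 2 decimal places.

-3.31

L_1/L_2 = (2.00)²(0.973)⁴ = 3.585.
F_1/F_2 = (L_1/L_2)/(d_1/d_2)² = 3.585/0.1706 = 21.02.
m_1 − m_2 = −2.5 log₁₀(21.02) = -3.31.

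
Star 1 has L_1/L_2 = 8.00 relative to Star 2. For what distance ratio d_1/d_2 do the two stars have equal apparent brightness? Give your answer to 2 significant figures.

2.8

Equal flux requires L_1/d_1² = L_2/d_2², so d_1/d_2 = √(L_1/L_2)
= √(8.00) = 2.828.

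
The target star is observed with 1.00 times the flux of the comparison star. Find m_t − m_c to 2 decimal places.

-0.00

m_t − m_c = −2.5 log₁₀(F_t/F_c) = −2.5 log₁₀(1.00) = −2.5 × (0.000) = -0.000.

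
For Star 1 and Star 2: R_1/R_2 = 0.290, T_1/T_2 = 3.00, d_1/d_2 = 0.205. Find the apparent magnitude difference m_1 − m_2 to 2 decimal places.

-5.52

L_1/L_2 = (0.290)²(3.00)⁴ = 6.812.
F_1/F_2 = (L_1/L_2)/(d_1/d_2)² = 6.812/0.04202 = 162.1.
m_1 − m_2 = −2.5 log₁₀(162.1) = -5.52.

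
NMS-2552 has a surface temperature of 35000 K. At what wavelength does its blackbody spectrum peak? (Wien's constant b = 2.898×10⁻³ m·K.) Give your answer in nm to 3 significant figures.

82.8 nm

λ_max = b/T = 2.898×10⁻³ / 35000 = 8.28×10^-8 m = 82.80 nm.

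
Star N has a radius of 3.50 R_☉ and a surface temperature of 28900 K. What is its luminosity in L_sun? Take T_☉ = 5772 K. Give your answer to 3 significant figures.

L/L_☉ = (R/R_☉)² (T/T_☉)⁴ = (3.50)² × (28900/5772)⁴
       = 12.25 × (5.007)⁴ = 12.25 × 628.5 = 7699.

7.70×10^3 L_sun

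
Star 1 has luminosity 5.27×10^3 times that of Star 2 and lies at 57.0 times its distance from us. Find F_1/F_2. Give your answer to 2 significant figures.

F = L/(4πd²), so F_1/F_2 = (L_1/L_2) / (d_1/d_2)²
= 5.27×10^3 / (57.0)² = 5.27×10^3 / 3249 = 1.622.

1.6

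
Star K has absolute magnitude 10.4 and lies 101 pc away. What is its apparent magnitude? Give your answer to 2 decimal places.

m = M + 5 log₁₀(d/10 pc) = 10.4 + 5 log₁₀(101/10)
  = 10.4 + 5 × 1.004 = 10.4 + 5.02 = 15.42.

15.42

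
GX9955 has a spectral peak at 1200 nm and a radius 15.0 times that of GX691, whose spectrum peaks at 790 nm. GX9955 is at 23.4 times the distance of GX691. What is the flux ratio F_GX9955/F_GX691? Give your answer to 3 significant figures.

Wien's law: T_GX9955/T_GX691 = λ_GX691/λ_GX9955 = 790/1200 = 0.6583.
L_GX9955/L_GX691 = (R_GX9955/R_GX691)²(T_GX9955/T_GX691)⁴ = (15.0)²(0.6583)⁴ = 42.26.
F_GX9955/F_GX691 = (L_GX9955/L_GX691)/(d_GX9955/d_GX691)² = 42.26/(23.4)² = 0.07719.

0.0772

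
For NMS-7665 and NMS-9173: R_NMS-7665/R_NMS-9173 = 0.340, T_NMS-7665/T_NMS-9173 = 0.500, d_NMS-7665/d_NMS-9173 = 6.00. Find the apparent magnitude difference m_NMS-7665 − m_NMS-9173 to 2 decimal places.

L_NMS-7665/L_NMS-9173 = (0.340)²(0.500)⁴ = 0.007225.
F_NMS-7665/F_NMS-9173 = (L_NMS-7665/L_NMS-9173)/(d_NMS-7665/d_NMS-9173)² = 0.007225/36.00 = 2.007×10^-4.
m_NMS-7665 − m_NMS-9173 = −2.5 log₁₀(2.007×10^-4) = 9.24.

9.24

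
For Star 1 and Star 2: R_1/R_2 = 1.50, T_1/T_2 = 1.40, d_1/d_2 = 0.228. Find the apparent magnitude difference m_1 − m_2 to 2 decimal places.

L_1/L_2 = (1.50)²(1.40)⁴ = 8.644.
F_1/F_2 = (L_1/L_2)/(d_1/d_2)² = 8.644/0.05198 = 166.3.
m_1 − m_2 = −2.5 log₁₀(166.3) = -5.55.

-5.55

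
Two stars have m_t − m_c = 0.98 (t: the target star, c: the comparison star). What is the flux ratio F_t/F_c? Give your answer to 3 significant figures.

F_t/F_c = 10^(−(m_t − m_c)/2.5) = 10^(-0.98/2.5) = 10^-0.392 = 0.4055.

0.406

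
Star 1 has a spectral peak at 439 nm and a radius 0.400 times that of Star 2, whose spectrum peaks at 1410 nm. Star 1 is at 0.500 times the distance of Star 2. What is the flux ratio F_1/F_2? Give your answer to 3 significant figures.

Wien's law: T_1/T_2 = λ_2/λ_1 = 1410/439 = 3.212.
L_1/L_2 = (R_1/R_2)²(T_1/T_2)⁴ = (0.400)²(3.212)⁴ = 17.03.
F_1/F_2 = (L_1/L_2)/(d_1/d_2)² = 17.03/(0.500)² = 68.11.

68.1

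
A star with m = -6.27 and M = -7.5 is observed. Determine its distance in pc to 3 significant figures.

m − M = 5 log₁₀(d/10 pc)
-6.27 − (-7.5) = 1.23 = 5 log₁₀(d/10)
d = 10 × 10^(1.23/5) = 10 × 10^0.246 = 17.62 pc.

17.6 pc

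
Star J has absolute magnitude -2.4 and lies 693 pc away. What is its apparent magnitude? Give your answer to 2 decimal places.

6.80

m = M + 5 log₁₀(d/10 pc) = -2.4 + 5 log₁₀(693/10)
  = -2.4 + 5 × 1.841 = -2.4 + 9.20 = 6.80.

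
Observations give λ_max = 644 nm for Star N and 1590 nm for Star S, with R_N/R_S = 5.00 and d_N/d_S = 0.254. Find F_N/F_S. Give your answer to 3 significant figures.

1.44×10^4

Wien's law: T_N/T_S = λ_S/λ_N = 1590/644 = 2.469.
L_N/L_S = (R_N/R_S)²(T_N/T_S)⁴ = (5.00)²(2.469)⁴ = 928.9.
F_N/F_S = (L_N/L_S)/(d_N/d_S)² = 928.9/(0.254)² = 1.440×10^4.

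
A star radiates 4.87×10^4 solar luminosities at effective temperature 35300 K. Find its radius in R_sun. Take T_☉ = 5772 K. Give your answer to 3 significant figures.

5.90 R_sun

R/R_☉ = √(L/L_☉) / (T/T_☉)² = √(4.87×10^4) / (6.116)²
       = 220.7 / 37.40 = 5.900.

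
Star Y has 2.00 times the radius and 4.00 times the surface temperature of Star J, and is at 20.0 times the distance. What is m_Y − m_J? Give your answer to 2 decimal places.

L_Y/L_J = (2.00)²(4.00)⁴ = 1024.
F_Y/F_J = (L_Y/L_J)/(d_Y/d_J)² = 1024/400.0 = 2.560.
m_Y − m_J = −2.5 log₁₀(2.560) = -1.02.

-1.02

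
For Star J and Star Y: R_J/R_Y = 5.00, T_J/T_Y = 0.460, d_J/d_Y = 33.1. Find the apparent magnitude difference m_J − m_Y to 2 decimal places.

7.48

L_J/L_Y = (5.00)²(0.460)⁴ = 1.119.
F_J/F_Y = (L_J/L_Y)/(d_J/d_Y)² = 1.119/1096 = 0.001022.
m_J − m_Y = −2.5 log₁₀(0.001022) = 7.48.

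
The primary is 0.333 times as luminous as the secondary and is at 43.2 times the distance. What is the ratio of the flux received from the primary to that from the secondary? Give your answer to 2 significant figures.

1.8×10^-4

F = L/(4πd²), so F_p/F_s = (L_p/L_s) / (d_p/d_s)²
= 0.333 / (43.2)² = 0.333 / 1866 = 1.784×10^-4.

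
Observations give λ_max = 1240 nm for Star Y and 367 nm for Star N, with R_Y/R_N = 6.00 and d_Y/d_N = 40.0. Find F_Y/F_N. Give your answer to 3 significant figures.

Wien's law: T_Y/T_N = λ_N/λ_Y = 367/1240 = 0.2960.
L_Y/L_N = (R_Y/R_N)²(T_Y/T_N)⁴ = (6.00)²(0.2960)⁴ = 0.2762.
F_Y/F_N = (L_Y/L_N)/(d_Y/d_N)² = 0.2762/(40.0)² = 1.726×10^-4.

1.73×10^-4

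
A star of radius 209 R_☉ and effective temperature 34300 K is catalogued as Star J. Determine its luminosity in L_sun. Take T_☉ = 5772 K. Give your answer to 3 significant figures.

5.45×10^7 L_sun

L/L_☉ = (R/R_☉)² (T/T_☉)⁴ = (209)² × (34300/5772)⁴
       = 4.368×10^4 × (5.942)⁴ = 4.368×10^4 × 1247 = 5.447×10^7.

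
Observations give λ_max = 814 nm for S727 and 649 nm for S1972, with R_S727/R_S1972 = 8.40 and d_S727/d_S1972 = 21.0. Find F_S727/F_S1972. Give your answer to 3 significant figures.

0.0647

Wien's law: T_S727/T_S1972 = λ_S1972/λ_S727 = 649/814 = 0.7973.
L_S727/L_S1972 = (R_S727/R_S1972)²(T_S727/T_S1972)⁴ = (8.40)²(0.7973)⁴ = 28.51.
F_S727/F_S1972 = (L_S727/L_S1972)/(d_S727/d_S1972)² = 28.51/(21.0)² = 0.06465.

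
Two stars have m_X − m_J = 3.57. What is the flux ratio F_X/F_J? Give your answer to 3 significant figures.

F_X/F_J = 10^(−(m_X − m_J)/2.5) = 10^(-3.57/2.5) = 10^-1.428 = 0.03733.

0.0373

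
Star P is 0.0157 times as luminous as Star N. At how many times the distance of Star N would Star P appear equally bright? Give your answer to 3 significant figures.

0.125

Equal flux requires L_P/d_P² = L_N/d_N², so d_P/d_N = √(L_P/L_N)
= √(0.0157) = 0.1253.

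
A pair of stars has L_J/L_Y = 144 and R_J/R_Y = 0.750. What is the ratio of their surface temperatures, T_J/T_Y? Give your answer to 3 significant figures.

4.00

L ∝ R²T⁴ gives T ∝ (L/R²)^(1/4), so
T_J/T_Y = (144 / 0.750²)^(1/4) = (256.0)^(1/4) = 4.000.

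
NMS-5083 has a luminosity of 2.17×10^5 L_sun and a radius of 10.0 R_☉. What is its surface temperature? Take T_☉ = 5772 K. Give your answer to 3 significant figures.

T/T_☉ = (L/L_☉)^(1/4) / (R/R_☉)^(1/2)
T = 5772 × (2.17×10^5)^(1/4) / √(10.0) = 5772 × 21.58 / 3.162 = 3.940×10^4 K.

3.94×10^4 K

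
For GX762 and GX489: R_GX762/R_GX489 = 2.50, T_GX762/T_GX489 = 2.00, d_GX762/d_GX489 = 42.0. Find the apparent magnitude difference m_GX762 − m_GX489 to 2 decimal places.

L_GX762/L_GX489 = (2.50)²(2.00)⁴ = 100.0.
F_GX762/F_GX489 = (L_GX762/L_GX489)/(d_GX762/d_GX489)² = 100.0/1764 = 0.05669.
m_GX762 − m_GX489 = −2.5 log₁₀(0.05669) = 3.12.

3.12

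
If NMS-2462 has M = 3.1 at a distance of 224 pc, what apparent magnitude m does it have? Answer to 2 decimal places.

m = M + 5 log₁₀(d/10 pc) = 3.1 + 5 log₁₀(224/10)
  = 3.1 + 5 × 1.350 = 3.1 + 6.75 = 9.85.

9.85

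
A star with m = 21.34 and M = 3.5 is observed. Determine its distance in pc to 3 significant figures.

m − M = 5 log₁₀(d/10 pc)
21.34 − (3.5) = 17.84 = 5 log₁₀(d/10)
d = 10 × 10^(17.84/5) = 10 × 10^3.568 = 3.698×10^4 pc.

3.70×10^4 pc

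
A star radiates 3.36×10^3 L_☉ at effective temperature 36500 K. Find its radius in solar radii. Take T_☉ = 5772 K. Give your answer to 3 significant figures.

R/R_☉ = √(L/L_☉) / (T/T_☉)² = √(3.36×10^3) / (6.324)²
       = 57.97 / 39.99 = 1.450.

1.45 solar radii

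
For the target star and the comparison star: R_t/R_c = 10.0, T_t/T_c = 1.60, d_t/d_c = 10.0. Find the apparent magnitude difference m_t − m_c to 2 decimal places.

-2.04

L_t/L_c = (10.0)²(1.60)⁴ = 655.4.
F_t/F_c = (L_t/L_c)/(d_t/d_c)² = 655.4/100.0 = 6.554.
m_t − m_c = −2.5 log₁₀(6.554) = -2.04.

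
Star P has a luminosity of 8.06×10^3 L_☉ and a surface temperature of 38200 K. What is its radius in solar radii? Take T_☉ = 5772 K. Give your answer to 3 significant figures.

R/R_☉ = √(L/L_☉) / (T/T_☉)² = √(8.06×10^3) / (6.618)²
       = 89.78 / 43.80 = 2.050.

2.05 solar radii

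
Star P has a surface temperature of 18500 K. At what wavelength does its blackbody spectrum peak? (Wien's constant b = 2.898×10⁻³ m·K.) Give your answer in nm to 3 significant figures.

157 nm

λ_max = b/T = 2.898×10⁻³ / 18500 = 1.57×10^-7 m = 156.6 nm.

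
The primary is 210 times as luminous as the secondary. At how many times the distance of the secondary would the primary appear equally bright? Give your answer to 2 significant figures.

14

Equal flux requires L_p/d_p² = L_s/d_s², so d_p/d_s = √(L_p/L_s)
= √(210) = 14.49.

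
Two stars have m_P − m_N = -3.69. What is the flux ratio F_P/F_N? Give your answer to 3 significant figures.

F_P/F_N = 10^(−(m_P − m_N)/2.5) = 10^(3.69/2.5) = 10^1.476 = 29.92.

29.9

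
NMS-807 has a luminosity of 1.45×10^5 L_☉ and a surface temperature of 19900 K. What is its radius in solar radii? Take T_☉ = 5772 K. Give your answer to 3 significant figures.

32.0 solar radii

R/R_☉ = √(L/L_☉) / (T/T_☉)² = √(1.45×10^5) / (3.448)²
       = 380.8 / 11.89 = 32.04.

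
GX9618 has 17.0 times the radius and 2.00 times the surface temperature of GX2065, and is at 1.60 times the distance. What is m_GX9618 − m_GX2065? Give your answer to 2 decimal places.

L_GX9618/L_GX2065 = (17.0)²(2.00)⁴ = 4624.
F_GX9618/F_GX2065 = (L_GX9618/L_GX2065)/(d_GX9618/d_GX2065)² = 4624/2.560 = 1806.
m_GX9618 − m_GX2065 = −2.5 log₁₀(1806) = -8.14.

-8.14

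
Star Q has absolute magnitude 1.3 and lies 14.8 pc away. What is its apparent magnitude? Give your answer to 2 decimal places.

m = M + 5 log₁₀(d/10 pc) = 1.3 + 5 log₁₀(14.8/10)
  = 1.3 + 5 × 0.170 = 1.3 + 0.85 = 2.15.

2.15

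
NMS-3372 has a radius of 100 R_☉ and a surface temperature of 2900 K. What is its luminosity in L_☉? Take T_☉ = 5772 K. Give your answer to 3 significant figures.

L/L_☉ = (R/R_☉)² (T/T_☉)⁴ = (100)² × (2900/5772)⁴
       = 1.000×10^4 × (0.5024)⁴ = 1.000×10^4 × 0.06372 = 637.2.

637 L_☉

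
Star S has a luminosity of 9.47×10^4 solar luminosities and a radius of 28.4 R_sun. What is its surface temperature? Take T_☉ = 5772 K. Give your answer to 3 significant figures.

T/T_☉ = (L/L_☉)^(1/4) / (R/R_☉)^(1/2)
T = 5772 × (9.47×10^4)^(1/4) / √(28.4) = 5772 × 17.54 / 5.329 = 1.900×10^4 K.

1.90×10^4 K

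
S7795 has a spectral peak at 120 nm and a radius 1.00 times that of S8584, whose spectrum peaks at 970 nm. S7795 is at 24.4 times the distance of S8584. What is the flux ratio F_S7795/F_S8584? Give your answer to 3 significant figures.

Wien's law: T_S7795/T_S8584 = λ_S8584/λ_S7795 = 970/120 = 8.083.
L_S7795/L_S8584 = (R_S7795/R_S8584)²(T_S7795/T_S8584)⁴ = (1.00)²(8.083)⁴ = 4269.
F_S7795/F_S8584 = (L_S7795/L_S8584)/(d_S7795/d_S8584)² = 4269/(24.4)² = 7.171.

7.17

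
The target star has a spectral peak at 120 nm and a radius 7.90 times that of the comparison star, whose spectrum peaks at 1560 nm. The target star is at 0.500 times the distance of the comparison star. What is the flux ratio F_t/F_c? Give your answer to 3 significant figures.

Wien's law: T_t/T_c = λ_c/λ_t = 1560/120 = 13.00.
L_t/L_c = (R_t/R_c)²(T_t/T_c)⁴ = (7.90)²(13.00)⁴ = 1.782×10^6.
F_t/F_c = (L_t/L_c)/(d_t/d_c)² = 1.782×10^6/(0.500)² = 7.130×10^6.

7.13×10^6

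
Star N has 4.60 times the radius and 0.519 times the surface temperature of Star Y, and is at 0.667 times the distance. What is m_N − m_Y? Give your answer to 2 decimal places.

L_N/L_Y = (4.60)²(0.519)⁴ = 1.535.
F_N/F_Y = (L_N/L_Y)/(d_N/d_Y)² = 1.535/0.4449 = 3.451.
m_N − m_Y = −2.5 log₁₀(3.451) = -1.34.

-1.34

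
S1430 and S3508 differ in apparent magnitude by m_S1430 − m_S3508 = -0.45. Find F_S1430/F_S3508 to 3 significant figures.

F_S1430/F_S3508 = 10^(−(m_S1430 − m_S3508)/2.5) = 10^(0.45/2.5) = 10^0.180 = 1.514.

1.51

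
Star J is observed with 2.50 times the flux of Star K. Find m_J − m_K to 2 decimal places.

-0.99

m_J − m_K = −2.5 log₁₀(F_J/F_K) = −2.5 log₁₀(2.50) = −2.5 × (0.398) = -0.995.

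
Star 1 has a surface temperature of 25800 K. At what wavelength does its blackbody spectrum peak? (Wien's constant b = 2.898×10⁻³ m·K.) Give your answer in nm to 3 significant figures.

112 nm

λ_max = b/T = 2.898×10⁻³ / 25800 = 1.12×10^-7 m = 112.3 nm.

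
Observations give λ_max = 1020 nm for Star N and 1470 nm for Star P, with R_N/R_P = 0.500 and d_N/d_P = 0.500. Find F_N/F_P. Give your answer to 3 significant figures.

Wien's law: T_N/T_P = λ_P/λ_N = 1470/1020 = 1.441.
L_N/L_P = (R_N/R_P)²(T_N/T_P)⁴ = (0.500)²(1.441)⁴ = 1.078.
F_N/F_P = (L_N/L_P)/(d_N/d_P)² = 1.078/(0.500)² = 4.314.

4.31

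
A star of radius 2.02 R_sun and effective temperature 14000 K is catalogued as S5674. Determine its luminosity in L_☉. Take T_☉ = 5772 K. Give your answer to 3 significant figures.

141 L_☉

L/L_☉ = (R/R_☉)² (T/T_☉)⁴ = (2.02)² × (14000/5772)⁴
       = 4.080 × (2.426)⁴ = 4.080 × 34.61 = 141.2.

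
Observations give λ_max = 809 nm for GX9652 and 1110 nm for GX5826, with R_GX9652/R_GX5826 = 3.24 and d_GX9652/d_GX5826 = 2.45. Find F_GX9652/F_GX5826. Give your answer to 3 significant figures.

6.20

Wien's law: T_GX9652/T_GX5826 = λ_GX5826/λ_GX9652 = 1110/809 = 1.372.
L_GX9652/L_GX5826 = (R_GX9652/R_GX5826)²(T_GX9652/T_GX5826)⁴ = (3.24)²(1.372)⁴ = 37.20.
F_GX9652/F_GX5826 = (L_GX9652/L_GX5826)/(d_GX9652/d_GX5826)² = 37.20/(2.45)² = 6.198.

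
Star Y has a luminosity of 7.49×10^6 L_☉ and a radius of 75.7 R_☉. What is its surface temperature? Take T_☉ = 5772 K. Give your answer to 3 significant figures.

3.47×10^4 K

T/T_☉ = (L/L_☉)^(1/4) / (R/R_☉)^(1/2)
T = 5772 × (7.49×10^6)^(1/4) / √(75.7) = 5772 × 52.31 / 8.701 = 3.471×10^4 K.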